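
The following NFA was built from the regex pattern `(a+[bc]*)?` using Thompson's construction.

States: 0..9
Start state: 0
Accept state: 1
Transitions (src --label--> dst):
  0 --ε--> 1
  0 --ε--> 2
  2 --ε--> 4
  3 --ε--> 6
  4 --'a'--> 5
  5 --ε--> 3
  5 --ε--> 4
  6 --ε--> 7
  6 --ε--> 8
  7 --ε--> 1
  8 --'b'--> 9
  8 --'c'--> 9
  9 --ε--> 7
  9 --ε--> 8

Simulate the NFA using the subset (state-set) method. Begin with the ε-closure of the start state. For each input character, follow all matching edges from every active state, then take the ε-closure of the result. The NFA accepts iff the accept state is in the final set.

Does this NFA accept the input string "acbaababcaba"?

S₀ = ε-closure({0}) = {0,1,2,4}
'a' @ 1: {1,3,4,5,6,7,8}  [accepting]
'c' @ 2: {1,7,8,9}  [accepting]
'b' @ 3: {1,7,8,9}  [accepting]
'a' @ 4: {}  — no active states
rest 'ababcaba' ignored (set empty)
end set {} — state 1 not in

Answer: REJECT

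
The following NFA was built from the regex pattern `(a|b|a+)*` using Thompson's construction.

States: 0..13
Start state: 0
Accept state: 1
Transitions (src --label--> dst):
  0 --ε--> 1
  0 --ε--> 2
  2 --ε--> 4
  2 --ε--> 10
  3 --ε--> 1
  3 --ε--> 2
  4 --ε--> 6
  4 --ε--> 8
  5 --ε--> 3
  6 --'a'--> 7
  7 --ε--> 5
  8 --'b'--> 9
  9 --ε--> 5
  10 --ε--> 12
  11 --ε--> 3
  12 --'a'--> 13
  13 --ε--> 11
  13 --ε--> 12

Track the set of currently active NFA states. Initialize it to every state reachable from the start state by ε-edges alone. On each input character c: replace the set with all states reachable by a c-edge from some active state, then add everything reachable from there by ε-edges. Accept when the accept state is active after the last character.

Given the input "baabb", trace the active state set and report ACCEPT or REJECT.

Answer: ACCEPT

Derivation:
start: ε-closure({0}) = {0,1,2,4,6,8,10,12}
'b' @ 1: {1,2,3,4,5,6,8,9,10,12}  (accept∈set)
'a' @ 2: {1,2,3,4,5,6,7,8,10,11,12,13}  (accept∈set)
'a' @ 3: {1,2,3,4,5,6,7,8,10,11,12,13}  (accept∈set)
'b' @ 4: {1,2,3,4,5,6,8,9,10,12}  (accept∈set)
'b' @ 5: {1,2,3,4,5,6,8,9,10,12}  (accept∈set)
end set {1,2,3,4,5,6,8,9,10,12} — state 1 in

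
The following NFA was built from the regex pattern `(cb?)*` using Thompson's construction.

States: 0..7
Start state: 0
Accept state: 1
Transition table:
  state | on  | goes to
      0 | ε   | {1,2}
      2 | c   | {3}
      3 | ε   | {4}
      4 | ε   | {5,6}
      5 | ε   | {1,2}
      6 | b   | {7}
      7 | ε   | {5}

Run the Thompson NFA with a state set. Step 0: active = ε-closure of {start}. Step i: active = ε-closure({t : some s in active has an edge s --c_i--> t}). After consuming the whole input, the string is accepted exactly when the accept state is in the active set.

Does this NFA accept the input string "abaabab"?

initial (ε-close {0}): {0,1,2}
'a' @ 1: {}  — state set empty
rest 'baabab' ignored (set empty)
after full input: {}  (accept=1 not in)

Answer: REJECT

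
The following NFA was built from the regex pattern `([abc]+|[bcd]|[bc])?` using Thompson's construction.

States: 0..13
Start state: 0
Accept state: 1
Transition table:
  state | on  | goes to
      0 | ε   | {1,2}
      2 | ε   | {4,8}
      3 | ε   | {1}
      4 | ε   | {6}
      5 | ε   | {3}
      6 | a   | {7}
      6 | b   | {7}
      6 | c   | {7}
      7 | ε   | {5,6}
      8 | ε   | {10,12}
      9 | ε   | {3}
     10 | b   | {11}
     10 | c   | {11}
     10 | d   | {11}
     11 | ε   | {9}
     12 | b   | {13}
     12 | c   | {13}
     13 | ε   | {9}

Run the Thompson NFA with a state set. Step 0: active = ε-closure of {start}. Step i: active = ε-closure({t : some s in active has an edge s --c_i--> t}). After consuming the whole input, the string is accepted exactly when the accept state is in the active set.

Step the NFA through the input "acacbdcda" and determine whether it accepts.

start: ε-closure({0}) = {0,1,2,4,6,8,10,12}
'a' @ 1: {1,3,5,6,7}  [accepting]
'c' @ 2: {1,3,5,6,7}  [accepting]
'a' @ 3: {1,3,5,6,7}  [accepting]
'c' @ 4: {1,3,5,6,7}  [accepting]
'b' @ 5: {1,3,5,6,7}  [accepting]
'd' @ 6: {}  — dead — no transitions
rest 'cda' ignored (set empty)
final: {}; accept 1 not in set

Answer: REJECT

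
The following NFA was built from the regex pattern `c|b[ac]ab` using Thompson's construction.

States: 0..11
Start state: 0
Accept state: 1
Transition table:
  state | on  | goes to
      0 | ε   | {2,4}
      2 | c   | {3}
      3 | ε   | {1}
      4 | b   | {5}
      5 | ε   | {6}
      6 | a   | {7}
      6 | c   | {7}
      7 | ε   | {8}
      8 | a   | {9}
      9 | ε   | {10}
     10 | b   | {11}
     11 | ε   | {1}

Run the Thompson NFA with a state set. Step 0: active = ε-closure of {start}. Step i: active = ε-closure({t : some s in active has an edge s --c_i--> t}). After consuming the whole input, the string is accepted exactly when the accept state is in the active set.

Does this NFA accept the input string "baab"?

Answer: ACCEPT

Derivation:
initial (ε-close {0}): {0,2,4}
'b' @ 1: {5,6}
'a' @ 2: {7,8}
'a' @ 3: {9,10}
'b' @ 4: {1,11}  [accepting]
after full input: {1,11}  (accept=1 in)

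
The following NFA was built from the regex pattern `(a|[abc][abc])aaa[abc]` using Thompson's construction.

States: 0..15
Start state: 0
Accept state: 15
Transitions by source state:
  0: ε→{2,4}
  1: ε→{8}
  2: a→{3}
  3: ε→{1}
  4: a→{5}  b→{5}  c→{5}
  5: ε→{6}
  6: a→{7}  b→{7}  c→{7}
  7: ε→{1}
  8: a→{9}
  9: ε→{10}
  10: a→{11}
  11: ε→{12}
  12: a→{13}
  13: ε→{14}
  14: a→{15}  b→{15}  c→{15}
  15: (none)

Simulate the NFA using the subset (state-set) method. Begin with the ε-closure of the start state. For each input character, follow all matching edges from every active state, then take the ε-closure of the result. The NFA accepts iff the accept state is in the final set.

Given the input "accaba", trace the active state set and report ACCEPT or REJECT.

Answer: REJECT

Trace:
start: ε-closure({0}) = {0,2,4}
'a' @ 1: {1,3,5,6,8}
'c' @ 2: {1,7,8}
'c' @ 3: {}  — no active states
rest 'aba' ignored (set empty)
final: {}; accept 15 not in set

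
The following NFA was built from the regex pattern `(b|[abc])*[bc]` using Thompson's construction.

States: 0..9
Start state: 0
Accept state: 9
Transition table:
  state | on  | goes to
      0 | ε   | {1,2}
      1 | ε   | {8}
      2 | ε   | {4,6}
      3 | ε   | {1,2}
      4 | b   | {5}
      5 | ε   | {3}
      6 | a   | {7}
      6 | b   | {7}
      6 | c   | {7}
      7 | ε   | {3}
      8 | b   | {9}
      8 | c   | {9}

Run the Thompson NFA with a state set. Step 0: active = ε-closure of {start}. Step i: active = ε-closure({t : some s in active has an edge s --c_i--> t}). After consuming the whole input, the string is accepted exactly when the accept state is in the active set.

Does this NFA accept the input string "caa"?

Answer: REJECT

Derivation:
initial (ε-close {0}): {0,1,2,4,6,8}
'c' @ 1: {1,2,3,4,6,7,8,9}  (accept∈set)
'a' @ 2: {1,2,3,4,6,7,8}
'a' @ 3: {1,2,3,4,6,7,8}
final: {1,2,3,4,6,7,8}; accept 9 not in set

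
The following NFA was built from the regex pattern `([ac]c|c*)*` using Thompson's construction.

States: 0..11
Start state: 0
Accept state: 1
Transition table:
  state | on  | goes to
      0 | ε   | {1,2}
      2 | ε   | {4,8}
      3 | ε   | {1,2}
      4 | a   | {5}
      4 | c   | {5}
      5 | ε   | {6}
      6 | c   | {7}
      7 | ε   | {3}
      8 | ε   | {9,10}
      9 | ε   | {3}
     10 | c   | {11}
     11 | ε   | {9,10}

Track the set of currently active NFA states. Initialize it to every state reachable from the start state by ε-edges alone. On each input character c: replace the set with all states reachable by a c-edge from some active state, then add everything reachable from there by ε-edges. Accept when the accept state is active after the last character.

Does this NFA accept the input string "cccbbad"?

Answer: REJECT

Trace:
S₀ = ε-closure({0}) = {0,1,2,3,4,8,9,10}
'c' @ 1: {1,2,3,4,5,6,8,9,10,11}  [accepting]
'c' @ 2: {1,2,3,4,5,6,7,8,9,10,11}  [accepting]
'c' @ 3: {1,2,3,4,5,6,7,8,9,10,11}  [accepting]
'b' @ 4: {}  — dead — no transitions
rest 'bad' ignored (set empty)
after full input: {}  (accept=1 not in)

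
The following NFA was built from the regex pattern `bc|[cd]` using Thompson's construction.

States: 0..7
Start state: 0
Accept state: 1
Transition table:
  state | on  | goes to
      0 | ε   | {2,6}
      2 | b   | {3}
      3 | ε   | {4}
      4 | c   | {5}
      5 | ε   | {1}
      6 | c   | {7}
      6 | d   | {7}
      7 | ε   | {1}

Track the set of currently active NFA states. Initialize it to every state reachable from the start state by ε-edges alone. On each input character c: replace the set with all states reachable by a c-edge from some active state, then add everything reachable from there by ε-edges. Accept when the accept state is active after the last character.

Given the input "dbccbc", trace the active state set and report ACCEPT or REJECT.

Answer: REJECT

Steps:
start: ε-closure({0}) = {0,2,6}
'd' @ 1: {1,7}  (accept∈set)
'b' @ 2: {}  — no active states
rest 'ccbc' ignored (set empty)
after full input: {}  (accept=1 not in)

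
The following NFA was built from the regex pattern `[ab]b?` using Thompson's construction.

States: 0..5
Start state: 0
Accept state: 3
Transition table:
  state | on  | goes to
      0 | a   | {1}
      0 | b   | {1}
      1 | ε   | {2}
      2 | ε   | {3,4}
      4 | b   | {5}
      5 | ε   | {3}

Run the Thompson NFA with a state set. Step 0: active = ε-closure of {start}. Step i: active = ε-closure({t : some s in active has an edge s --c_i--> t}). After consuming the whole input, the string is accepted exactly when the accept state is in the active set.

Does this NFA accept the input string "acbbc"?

S₀ = ε-closure({0}) = {0}
'a' @ 1: {1,2,3,4}  [accepting]
'c' @ 2: {}  — dead — no transitions
rest 'bbc' ignored (set empty)
final: {}; accept 3 not in set

Answer: REJECT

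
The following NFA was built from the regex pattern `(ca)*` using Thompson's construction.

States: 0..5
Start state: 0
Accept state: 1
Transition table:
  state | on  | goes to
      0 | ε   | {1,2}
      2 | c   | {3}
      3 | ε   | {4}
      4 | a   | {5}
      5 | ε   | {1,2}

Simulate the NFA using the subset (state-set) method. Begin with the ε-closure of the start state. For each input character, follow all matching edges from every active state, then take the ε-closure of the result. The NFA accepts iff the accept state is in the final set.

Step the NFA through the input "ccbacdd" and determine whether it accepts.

Answer: REJECT

Derivation:
start: ε-closure({0}) = {0,1,2}
'c' @ 1: {3,4}
'c' @ 2: {}  — no active states
rest 'bacdd' ignored (set empty)
end set {} — state 1 not in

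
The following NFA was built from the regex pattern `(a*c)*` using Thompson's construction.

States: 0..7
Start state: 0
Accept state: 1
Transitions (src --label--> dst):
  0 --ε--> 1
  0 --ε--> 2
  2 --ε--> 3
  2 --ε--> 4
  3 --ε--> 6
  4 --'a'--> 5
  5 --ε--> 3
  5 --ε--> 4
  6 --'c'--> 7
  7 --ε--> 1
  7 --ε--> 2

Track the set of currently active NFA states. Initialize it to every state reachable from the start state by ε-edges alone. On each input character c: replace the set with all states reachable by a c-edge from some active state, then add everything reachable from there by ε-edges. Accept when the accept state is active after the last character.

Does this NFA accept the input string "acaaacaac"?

initial (ε-close {0}): {0,1,2,3,4,6}
'a' @ 1: {3,4,5,6}
'c' @ 2: {1,2,3,4,6,7}  ✓accept
'a' @ 3: {3,4,5,6}
'a' @ 4: {3,4,5,6}
'a' @ 5: {3,4,5,6}
'c' @ 6: {1,2,3,4,6,7}  ✓accept
'a' @ 7: {3,4,5,6}
'a' @ 8: {3,4,5,6}
'c' @ 9: {1,2,3,4,6,7}  ✓accept
final: {1,2,3,4,6,7}; accept 1 in set

Answer: ACCEPT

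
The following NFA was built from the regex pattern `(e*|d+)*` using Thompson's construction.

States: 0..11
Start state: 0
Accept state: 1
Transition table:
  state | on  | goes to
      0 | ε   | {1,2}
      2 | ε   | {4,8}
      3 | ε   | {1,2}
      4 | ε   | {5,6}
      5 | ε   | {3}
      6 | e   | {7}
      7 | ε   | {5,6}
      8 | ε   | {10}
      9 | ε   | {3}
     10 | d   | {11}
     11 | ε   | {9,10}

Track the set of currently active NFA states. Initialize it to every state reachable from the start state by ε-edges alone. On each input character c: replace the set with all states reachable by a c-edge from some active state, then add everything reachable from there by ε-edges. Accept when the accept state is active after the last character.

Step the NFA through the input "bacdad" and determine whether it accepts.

Answer: REJECT

Trace:
S₀ = ε-closure({0}) = {0,1,2,3,4,5,6,8,10}
'b' @ 1: {}  — state set empty
rest 'acdad' ignored (set empty)
final: {}; accept 1 not in set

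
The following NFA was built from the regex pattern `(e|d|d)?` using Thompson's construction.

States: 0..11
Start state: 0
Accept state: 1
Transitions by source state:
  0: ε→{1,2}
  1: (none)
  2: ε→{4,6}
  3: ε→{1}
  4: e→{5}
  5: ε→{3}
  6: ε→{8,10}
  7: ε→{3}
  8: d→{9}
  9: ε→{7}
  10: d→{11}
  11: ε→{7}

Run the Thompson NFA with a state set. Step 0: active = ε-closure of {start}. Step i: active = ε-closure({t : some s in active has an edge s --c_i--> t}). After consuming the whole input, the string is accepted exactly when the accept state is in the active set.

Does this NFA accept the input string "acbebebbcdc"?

S₀ = ε-closure({0}) = {0,1,2,4,6,8,10}
'a' @ 1: {}  — state set empty
rest 'cbebebbcdc' ignored (set empty)
end set {} — state 1 not in

Answer: REJECT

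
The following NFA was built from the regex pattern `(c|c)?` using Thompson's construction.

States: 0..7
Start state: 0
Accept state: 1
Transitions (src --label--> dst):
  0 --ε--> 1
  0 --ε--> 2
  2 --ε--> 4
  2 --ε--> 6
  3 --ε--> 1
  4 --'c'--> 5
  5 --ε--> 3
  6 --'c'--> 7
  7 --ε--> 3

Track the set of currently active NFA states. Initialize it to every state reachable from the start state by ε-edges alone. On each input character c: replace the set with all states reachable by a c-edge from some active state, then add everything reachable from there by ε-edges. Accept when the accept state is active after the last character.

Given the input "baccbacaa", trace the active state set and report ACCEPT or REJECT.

S₀ = ε-closure({0}) = {0,1,2,4,6}
'b' @ 1: {}  — dead — no transitions
rest 'accbacaa' ignored (set empty)
after full input: {}  (accept=1 not in)

Answer: REJECT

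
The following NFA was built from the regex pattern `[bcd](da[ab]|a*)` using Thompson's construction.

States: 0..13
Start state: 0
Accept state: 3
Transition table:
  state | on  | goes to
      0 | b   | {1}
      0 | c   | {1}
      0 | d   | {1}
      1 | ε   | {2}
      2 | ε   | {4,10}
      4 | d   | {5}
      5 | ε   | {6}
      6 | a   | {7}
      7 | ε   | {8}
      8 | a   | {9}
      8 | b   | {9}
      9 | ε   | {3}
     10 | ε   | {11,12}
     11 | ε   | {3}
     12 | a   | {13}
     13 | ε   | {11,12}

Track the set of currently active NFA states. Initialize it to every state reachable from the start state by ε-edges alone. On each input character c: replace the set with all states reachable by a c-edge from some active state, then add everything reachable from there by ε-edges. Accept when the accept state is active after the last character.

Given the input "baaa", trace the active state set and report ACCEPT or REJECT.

Answer: ACCEPT

Derivation:
start: ε-closure({0}) = {0}
'b' @ 1: {1,2,3,4,10,11,12}  ✓accept
'a' @ 2: {3,11,12,13}  ✓accept
'a' @ 3: {3,11,12,13}  ✓accept
'a' @ 4: {3,11,12,13}  ✓accept
after full input: {3,11,12,13}  (accept=3 in)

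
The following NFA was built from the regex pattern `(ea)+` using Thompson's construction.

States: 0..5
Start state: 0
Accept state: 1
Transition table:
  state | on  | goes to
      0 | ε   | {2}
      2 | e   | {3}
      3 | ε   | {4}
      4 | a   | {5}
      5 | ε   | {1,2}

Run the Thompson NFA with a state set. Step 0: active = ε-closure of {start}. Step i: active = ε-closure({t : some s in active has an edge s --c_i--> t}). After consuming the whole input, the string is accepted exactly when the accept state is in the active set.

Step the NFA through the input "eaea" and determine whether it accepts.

start: ε-closure({0}) = {0,2}
'e' @ 1: {3,4}
'a' @ 2: {1,2,5}  [accepting]
'e' @ 3: {3,4}
'a' @ 4: {1,2,5}  [accepting]
end set {1,2,5} — state 1 in

Answer: ACCEPT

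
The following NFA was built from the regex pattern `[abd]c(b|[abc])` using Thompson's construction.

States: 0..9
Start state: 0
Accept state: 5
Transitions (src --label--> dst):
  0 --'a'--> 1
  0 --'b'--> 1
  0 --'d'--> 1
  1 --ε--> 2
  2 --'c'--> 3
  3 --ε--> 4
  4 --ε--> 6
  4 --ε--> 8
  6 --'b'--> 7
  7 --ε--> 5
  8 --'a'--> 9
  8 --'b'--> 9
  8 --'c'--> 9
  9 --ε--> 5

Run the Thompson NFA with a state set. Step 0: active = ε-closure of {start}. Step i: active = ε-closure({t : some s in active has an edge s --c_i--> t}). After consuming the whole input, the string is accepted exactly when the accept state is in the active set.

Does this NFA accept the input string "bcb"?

start: ε-closure({0}) = {0}
'b' @ 1: {1,2}
'c' @ 2: {3,4,6,8}
'b' @ 3: {5,7,9}  [accepting]
end set {5,7,9} — state 5 in

Answer: ACCEPT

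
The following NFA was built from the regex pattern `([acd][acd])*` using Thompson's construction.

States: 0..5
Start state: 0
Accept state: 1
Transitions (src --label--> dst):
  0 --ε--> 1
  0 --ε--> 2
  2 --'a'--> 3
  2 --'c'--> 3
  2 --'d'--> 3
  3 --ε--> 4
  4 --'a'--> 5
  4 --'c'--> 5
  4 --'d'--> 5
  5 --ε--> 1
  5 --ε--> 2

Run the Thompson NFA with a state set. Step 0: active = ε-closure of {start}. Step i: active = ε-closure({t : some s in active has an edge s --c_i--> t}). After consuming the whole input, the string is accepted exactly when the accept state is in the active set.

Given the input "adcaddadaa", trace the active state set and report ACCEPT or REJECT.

initial (ε-close {0}): {0,1,2}
'a' @ 1: {3,4}
'd' @ 2: {1,2,5}  ✓accept
'c' @ 3: {3,4}
'a' @ 4: {1,2,5}  ✓accept
'd' @ 5: {3,4}
'd' @ 6: {1,2,5}  ✓accept
'a' @ 7: {3,4}
'd' @ 8: {1,2,5}  ✓accept
'a' @ 9: {3,4}
'a' @ 10: {1,2,5}  ✓accept
final: {1,2,5}; accept 1 in set

Answer: ACCEPT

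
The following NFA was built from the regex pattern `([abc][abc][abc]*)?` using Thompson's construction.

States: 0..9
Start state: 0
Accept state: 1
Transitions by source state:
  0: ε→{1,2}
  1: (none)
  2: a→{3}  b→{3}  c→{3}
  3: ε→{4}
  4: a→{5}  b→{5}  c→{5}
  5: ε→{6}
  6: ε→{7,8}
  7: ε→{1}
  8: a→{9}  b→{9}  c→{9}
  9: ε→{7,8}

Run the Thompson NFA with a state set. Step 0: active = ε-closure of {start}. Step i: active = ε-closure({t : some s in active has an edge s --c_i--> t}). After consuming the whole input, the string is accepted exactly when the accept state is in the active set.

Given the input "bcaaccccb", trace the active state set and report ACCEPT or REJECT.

Answer: ACCEPT

Steps:
start: ε-closure({0}) = {0,1,2}
'b' @ 1: {3,4}
'c' @ 2: {1,5,6,7,8}  [accepting]
'a' @ 3: {1,7,8,9}  [accepting]
'a' @ 4: {1,7,8,9}  [accepting]
'c' @ 5: {1,7,8,9}  [accepting]
'c' @ 6: {1,7,8,9}  [accepting]
'c' @ 7: {1,7,8,9}  [accepting]
'c' @ 8: {1,7,8,9}  [accepting]
'b' @ 9: {1,7,8,9}  [accepting]
end set {1,7,8,9} — state 1 in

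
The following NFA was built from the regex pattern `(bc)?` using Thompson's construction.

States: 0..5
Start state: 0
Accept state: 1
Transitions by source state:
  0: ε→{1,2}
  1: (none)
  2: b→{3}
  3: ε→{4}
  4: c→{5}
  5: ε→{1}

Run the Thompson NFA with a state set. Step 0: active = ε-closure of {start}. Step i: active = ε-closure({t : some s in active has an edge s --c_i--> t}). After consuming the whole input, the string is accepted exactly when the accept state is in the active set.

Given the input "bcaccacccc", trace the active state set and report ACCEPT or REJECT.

Answer: REJECT

Trace:
initial (ε-close {0}): {0,1,2}
'b' @ 1: {3,4}
'c' @ 2: {1,5}  [accepting]
'a' @ 3: {}  — state set empty
rest 'ccacccc' ignored (set empty)
end set {} — state 1 not in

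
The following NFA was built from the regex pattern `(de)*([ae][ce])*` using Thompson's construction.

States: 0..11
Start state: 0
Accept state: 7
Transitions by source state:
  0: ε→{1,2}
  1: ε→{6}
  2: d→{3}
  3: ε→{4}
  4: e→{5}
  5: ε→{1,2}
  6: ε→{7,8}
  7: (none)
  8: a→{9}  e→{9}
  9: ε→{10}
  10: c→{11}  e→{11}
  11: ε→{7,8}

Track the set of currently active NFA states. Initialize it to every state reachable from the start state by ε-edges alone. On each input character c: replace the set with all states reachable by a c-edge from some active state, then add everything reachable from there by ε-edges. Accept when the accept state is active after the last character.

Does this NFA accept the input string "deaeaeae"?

S₀ = ε-closure({0}) = {0,1,2,6,7,8}
'd' @ 1: {3,4}
'e' @ 2: {1,2,5,6,7,8}  ✓accept
'a' @ 3: {9,10}
'e' @ 4: {7,8,11}  ✓accept
'a' @ 5: {9,10}
'e' @ 6: {7,8,11}  ✓accept
'a' @ 7: {9,10}
'e' @ 8: {7,8,11}  ✓accept
final: {7,8,11}; accept 7 in set

Answer: ACCEPT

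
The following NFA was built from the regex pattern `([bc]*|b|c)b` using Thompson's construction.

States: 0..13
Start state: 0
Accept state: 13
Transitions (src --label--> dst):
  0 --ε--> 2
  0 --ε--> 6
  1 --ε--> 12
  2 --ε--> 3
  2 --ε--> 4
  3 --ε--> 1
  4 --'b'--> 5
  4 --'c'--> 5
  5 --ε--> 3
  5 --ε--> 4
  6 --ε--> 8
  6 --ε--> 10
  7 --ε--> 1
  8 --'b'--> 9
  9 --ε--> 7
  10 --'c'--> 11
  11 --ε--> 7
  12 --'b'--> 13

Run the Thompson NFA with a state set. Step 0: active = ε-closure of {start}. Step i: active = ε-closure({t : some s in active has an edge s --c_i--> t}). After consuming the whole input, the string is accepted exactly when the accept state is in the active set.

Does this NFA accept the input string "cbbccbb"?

initial (ε-close {0}): {0,1,2,3,4,6,8,10,12}
'c' @ 1: {1,3,4,5,7,11,12}
'b' @ 2: {1,3,4,5,12,13}  ✓accept
'b' @ 3: {1,3,4,5,12,13}  ✓accept
'c' @ 4: {1,3,4,5,12}
'c' @ 5: {1,3,4,5,12}
'b' @ 6: {1,3,4,5,12,13}  ✓accept
'b' @ 7: {1,3,4,5,12,13}  ✓accept
final: {1,3,4,5,12,13}; accept 13 in set

Answer: ACCEPT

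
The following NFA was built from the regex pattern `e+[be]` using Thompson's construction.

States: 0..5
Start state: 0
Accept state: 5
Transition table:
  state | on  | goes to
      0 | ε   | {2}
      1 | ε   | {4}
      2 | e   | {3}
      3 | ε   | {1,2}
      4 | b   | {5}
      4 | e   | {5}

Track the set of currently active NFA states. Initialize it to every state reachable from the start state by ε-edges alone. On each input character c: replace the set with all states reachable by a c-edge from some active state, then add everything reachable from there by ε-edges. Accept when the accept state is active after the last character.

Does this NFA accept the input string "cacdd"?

Answer: REJECT

Trace:
S₀ = ε-closure({0}) = {0,2}
'c' @ 1: {}  — state set empty
rest 'acdd' ignored (set empty)
end set {} — state 5 not in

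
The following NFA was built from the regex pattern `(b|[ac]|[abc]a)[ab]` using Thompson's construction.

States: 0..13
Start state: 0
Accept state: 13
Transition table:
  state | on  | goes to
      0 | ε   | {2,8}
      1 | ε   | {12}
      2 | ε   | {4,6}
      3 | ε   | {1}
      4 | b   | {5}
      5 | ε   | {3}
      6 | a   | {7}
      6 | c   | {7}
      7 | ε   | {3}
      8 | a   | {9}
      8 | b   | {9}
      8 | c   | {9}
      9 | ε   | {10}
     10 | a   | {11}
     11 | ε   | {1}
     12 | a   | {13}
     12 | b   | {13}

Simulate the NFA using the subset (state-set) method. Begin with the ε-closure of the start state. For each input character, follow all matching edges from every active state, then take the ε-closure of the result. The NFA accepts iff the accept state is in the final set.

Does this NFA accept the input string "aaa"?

Answer: ACCEPT

Steps:
start: ε-closure({0}) = {0,2,4,6,8}
'a' @ 1: {1,3,7,9,10,12}
'a' @ 2: {1,11,12,13}  (accept∈set)
'a' @ 3: {13}  (accept∈set)
final: {13}; accept 13 in set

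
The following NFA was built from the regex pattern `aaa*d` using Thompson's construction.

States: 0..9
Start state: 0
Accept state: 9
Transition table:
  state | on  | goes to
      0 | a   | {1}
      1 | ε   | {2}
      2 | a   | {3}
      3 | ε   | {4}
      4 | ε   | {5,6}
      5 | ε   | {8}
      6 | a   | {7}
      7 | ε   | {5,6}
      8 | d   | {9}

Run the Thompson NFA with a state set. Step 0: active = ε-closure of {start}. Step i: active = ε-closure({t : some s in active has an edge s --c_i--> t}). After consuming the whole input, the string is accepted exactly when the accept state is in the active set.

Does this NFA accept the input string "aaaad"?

S₀ = ε-closure({0}) = {0}
'a' @ 1: {1,2}
'a' @ 2: {3,4,5,6,8}
'a' @ 3: {5,6,7,8}
'a' @ 4: {5,6,7,8}
'd' @ 5: {9}  ✓accept
after full input: {9}  (accept=9 in)

Answer: ACCEPT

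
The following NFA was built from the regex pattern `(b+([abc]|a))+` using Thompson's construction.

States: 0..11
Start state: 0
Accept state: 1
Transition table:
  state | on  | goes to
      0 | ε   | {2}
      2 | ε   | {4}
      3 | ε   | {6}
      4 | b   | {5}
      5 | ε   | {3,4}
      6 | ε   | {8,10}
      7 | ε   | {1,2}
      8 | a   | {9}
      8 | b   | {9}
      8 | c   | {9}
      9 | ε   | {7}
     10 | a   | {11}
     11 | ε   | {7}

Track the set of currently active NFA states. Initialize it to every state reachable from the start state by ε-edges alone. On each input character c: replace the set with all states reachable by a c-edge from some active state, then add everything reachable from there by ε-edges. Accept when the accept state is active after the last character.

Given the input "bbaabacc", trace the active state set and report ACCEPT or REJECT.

Answer: REJECT

Trace:
start: ε-closure({0}) = {0,2,4}
'b' @ 1: {3,4,5,6,8,10}
'b' @ 2: {1,2,3,4,5,6,7,8,9,10}  [accepting]
'a' @ 3: {1,2,4,7,9,11}  [accepting]
'a' @ 4: {}  — no active states
rest 'bacc' ignored (set empty)
after full input: {}  (accept=1 not in)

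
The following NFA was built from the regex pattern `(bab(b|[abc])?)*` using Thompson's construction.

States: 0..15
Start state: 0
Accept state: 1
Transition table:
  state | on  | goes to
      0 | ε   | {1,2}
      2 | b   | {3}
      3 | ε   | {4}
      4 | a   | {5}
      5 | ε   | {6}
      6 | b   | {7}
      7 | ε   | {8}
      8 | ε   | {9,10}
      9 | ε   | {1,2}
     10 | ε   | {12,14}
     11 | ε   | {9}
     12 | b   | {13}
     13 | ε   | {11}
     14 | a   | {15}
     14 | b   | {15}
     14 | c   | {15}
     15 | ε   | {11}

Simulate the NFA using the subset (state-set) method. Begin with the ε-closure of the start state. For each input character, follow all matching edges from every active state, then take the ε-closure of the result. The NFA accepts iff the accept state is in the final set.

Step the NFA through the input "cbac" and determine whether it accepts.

start: ε-closure({0}) = {0,1,2}
'c' @ 1: {}  — no active states
rest 'bac' ignored (set empty)
final: {}; accept 1 not in set

Answer: REJECT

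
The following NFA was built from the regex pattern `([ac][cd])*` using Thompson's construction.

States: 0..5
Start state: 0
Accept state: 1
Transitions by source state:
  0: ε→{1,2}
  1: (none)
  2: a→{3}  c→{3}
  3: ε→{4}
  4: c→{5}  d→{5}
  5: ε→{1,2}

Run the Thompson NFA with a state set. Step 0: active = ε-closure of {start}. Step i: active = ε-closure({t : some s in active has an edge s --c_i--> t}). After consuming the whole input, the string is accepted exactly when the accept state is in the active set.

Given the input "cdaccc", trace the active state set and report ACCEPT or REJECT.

start: ε-closure({0}) = {0,1,2}
'c' @ 1: {3,4}
'd' @ 2: {1,2,5}  (accept∈set)
'a' @ 3: {3,4}
'c' @ 4: {1,2,5}  (accept∈set)
'c' @ 5: {3,4}
'c' @ 6: {1,2,5}  (accept∈set)
after full input: {1,2,5}  (accept=1 in)

Answer: ACCEPT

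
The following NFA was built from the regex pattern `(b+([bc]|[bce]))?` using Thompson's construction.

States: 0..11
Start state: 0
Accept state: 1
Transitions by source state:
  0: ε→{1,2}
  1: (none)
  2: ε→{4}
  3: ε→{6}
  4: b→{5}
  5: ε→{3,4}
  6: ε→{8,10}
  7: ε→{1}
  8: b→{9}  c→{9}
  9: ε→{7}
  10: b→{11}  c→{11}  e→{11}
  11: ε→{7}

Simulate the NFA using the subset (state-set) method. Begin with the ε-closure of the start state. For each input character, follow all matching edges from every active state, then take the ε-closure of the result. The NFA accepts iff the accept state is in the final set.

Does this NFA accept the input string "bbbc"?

S₀ = ε-closure({0}) = {0,1,2,4}
'b' @ 1: {3,4,5,6,8,10}
'b' @ 2: {1,3,4,5,6,7,8,9,10,11}  (accept∈set)
'b' @ 3: {1,3,4,5,6,7,8,9,10,11}  (accept∈set)
'c' @ 4: {1,7,9,11}  (accept∈set)
end set {1,7,9,11} — state 1 in

Answer: ACCEPT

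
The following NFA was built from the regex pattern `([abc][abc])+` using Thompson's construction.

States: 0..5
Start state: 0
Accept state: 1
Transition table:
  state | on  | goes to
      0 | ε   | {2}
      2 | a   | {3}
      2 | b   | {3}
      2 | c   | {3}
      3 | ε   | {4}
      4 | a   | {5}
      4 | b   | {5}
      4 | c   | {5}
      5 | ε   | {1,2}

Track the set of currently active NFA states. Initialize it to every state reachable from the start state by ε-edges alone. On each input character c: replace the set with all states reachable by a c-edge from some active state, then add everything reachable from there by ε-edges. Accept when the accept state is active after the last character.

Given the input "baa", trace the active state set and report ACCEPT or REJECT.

Answer: REJECT

Trace:
start: ε-closure({0}) = {0,2}
'b' @ 1: {3,4}
'a' @ 2: {1,2,5}  ✓accept
'a' @ 3: {3,4}
after full input: {3,4}  (accept=1 not in)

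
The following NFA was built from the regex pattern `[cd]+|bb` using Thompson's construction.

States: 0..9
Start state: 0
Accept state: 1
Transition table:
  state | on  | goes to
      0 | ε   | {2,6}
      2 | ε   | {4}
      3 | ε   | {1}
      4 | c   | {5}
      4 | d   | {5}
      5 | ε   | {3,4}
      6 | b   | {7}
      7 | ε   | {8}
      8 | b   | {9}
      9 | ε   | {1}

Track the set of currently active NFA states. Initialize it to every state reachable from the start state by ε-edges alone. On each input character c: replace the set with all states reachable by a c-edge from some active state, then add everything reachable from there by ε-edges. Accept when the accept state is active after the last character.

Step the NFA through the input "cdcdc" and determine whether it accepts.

Answer: ACCEPT

Trace:
start: ε-closure({0}) = {0,2,4,6}
'c' @ 1: {1,3,4,5}  [accepting]
'd' @ 2: {1,3,4,5}  [accepting]
'c' @ 3: {1,3,4,5}  [accepting]
'd' @ 4: {1,3,4,5}  [accepting]
'c' @ 5: {1,3,4,5}  [accepting]
final: {1,3,4,5}; accept 1 in set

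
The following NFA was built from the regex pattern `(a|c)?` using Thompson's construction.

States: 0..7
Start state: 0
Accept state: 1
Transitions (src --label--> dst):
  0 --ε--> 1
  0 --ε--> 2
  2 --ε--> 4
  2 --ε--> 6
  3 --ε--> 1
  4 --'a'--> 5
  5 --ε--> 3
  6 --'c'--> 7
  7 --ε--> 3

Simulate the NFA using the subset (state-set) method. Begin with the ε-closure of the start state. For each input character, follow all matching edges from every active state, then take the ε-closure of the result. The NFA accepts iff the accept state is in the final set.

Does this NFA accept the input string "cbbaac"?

S₀ = ε-closure({0}) = {0,1,2,4,6}
'c' @ 1: {1,3,7}  [accepting]
'b' @ 2: {}  — no active states
rest 'baac' ignored (set empty)
after full input: {}  (accept=1 not in)

Answer: REJECT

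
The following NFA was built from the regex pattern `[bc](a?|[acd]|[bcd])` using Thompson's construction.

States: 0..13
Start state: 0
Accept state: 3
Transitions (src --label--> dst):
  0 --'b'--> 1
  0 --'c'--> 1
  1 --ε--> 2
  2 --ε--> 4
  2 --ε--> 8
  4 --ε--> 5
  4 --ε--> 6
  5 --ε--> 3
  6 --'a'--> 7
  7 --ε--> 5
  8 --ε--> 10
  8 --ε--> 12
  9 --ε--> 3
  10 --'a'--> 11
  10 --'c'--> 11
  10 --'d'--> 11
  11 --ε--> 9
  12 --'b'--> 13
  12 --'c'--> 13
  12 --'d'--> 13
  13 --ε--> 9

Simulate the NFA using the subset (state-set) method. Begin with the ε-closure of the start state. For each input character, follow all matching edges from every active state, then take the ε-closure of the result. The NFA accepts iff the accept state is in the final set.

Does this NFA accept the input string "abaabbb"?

Answer: REJECT

Trace:
S₀ = ε-closure({0}) = {0}
'a' @ 1: {}  — state set empty
rest 'baabbb' ignored (set empty)
end set {} — state 3 not in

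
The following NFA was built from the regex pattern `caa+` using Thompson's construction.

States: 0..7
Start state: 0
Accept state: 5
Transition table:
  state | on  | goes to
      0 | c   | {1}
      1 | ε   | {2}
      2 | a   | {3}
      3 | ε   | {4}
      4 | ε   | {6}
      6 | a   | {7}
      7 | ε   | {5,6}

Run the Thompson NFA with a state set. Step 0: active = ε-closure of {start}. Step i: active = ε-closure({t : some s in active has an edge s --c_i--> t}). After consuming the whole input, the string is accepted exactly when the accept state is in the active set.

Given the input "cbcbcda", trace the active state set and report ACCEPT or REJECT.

Answer: REJECT

Derivation:
S₀ = ε-closure({0}) = {0}
'c' @ 1: {1,2}
'b' @ 2: {}  — dead — no transitions
rest 'cbcda' ignored (set empty)
after full input: {}  (accept=5 not in)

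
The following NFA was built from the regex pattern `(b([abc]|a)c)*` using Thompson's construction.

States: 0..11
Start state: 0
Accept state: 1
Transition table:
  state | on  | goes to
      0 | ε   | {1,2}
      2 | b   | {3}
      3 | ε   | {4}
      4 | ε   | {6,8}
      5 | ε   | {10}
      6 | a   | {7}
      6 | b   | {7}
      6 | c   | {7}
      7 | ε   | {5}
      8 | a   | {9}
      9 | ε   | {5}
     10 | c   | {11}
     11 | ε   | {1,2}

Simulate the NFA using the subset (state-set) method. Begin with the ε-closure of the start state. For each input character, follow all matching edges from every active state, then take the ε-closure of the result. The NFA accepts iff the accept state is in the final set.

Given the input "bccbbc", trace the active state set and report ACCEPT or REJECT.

initial (ε-close {0}): {0,1,2}
'b' @ 1: {3,4,6,8}
'c' @ 2: {5,7,10}
'c' @ 3: {1,2,11}  ✓accept
'b' @ 4: {3,4,6,8}
'b' @ 5: {5,7,10}
'c' @ 6: {1,2,11}  ✓accept
after full input: {1,2,11}  (accept=1 in)

Answer: ACCEPT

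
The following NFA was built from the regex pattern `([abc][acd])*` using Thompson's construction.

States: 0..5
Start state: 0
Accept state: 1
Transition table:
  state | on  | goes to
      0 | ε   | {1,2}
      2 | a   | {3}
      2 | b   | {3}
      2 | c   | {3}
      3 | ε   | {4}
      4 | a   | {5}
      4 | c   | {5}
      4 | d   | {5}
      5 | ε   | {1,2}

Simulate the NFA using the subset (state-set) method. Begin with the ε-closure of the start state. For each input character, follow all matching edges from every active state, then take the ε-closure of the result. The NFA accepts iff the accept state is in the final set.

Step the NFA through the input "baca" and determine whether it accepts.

start: ε-closure({0}) = {0,1,2}
'b' @ 1: {3,4}
'a' @ 2: {1,2,5}  ✓accept
'c' @ 3: {3,4}
'a' @ 4: {1,2,5}  ✓accept
final: {1,2,5}; accept 1 in set

Answer: ACCEPT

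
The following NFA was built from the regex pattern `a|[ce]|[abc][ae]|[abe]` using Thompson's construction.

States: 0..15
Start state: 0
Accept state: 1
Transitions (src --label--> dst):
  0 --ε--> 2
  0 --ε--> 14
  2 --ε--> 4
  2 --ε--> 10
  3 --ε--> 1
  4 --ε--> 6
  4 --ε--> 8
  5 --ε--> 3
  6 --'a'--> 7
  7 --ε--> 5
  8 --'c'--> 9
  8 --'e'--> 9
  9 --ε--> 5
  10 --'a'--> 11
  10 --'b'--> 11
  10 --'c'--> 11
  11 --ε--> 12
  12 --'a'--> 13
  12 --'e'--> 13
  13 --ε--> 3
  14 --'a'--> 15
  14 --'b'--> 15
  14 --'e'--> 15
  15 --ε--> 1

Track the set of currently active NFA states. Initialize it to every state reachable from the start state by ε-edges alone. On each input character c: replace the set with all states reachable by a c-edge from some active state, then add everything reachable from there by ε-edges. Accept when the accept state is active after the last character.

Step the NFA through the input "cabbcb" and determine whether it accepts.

S₀ = ε-closure({0}) = {0,2,4,6,8,10,14}
'c' @ 1: {1,3,5,9,11,12}  ✓accept
'a' @ 2: {1,3,13}  ✓accept
'b' @ 3: {}  — dead — no transitions
rest 'bcb' ignored (set empty)
final: {}; accept 1 not in set

Answer: REJECT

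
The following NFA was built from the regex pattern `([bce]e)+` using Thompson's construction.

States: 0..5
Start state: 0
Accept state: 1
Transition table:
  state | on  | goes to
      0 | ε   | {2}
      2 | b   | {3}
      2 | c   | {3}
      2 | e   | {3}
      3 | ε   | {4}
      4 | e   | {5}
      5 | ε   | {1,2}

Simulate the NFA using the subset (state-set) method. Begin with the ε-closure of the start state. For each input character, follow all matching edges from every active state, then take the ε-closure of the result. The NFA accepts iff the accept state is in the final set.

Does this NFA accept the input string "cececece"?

S₀ = ε-closure({0}) = {0,2}
'c' @ 1: {3,4}
'e' @ 2: {1,2,5}  (accept∈set)
'c' @ 3: {3,4}
'e' @ 4: {1,2,5}  (accept∈set)
'c' @ 5: {3,4}
'e' @ 6: {1,2,5}  (accept∈set)
'c' @ 7: {3,4}
'e' @ 8: {1,2,5}  (accept∈set)
final: {1,2,5}; accept 1 in set

Answer: ACCEPT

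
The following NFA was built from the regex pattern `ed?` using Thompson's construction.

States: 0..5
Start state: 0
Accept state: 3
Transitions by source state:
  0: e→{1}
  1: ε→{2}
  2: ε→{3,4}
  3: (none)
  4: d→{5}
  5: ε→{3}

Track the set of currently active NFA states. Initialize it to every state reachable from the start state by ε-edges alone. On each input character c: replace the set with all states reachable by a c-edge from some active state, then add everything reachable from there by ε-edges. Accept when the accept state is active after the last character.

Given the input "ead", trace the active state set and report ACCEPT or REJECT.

Answer: REJECT

Trace:
initial (ε-close {0}): {0}
'e' @ 1: {1,2,3,4}  ✓accept
'a' @ 2: {}  — state set empty
rest 'd' ignored (set empty)
after full input: {}  (accept=3 not in)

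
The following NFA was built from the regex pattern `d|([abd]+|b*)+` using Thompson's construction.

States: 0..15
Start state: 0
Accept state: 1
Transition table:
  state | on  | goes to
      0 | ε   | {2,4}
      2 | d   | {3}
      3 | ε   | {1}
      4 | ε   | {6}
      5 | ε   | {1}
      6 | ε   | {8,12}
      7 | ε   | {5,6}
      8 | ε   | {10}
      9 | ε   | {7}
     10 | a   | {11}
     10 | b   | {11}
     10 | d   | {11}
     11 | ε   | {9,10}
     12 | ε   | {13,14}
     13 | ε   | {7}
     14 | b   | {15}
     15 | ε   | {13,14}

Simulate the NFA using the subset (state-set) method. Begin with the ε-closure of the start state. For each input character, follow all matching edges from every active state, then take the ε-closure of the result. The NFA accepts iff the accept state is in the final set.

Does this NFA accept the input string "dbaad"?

initial (ε-close {0}): {0,1,2,4,5,6,7,8,10,12,13,14}
'd' @ 1: {1,3,5,6,7,8,9,10,11,12,13,14}  [accepting]
'b' @ 2: {1,5,6,7,8,9,10,11,12,13,14,15}  [accepting]
'a' @ 3: {1,5,6,7,8,9,10,11,12,13,14}  [accepting]
'a' @ 4: {1,5,6,7,8,9,10,11,12,13,14}  [accepting]
'd' @ 5: {1,5,6,7,8,9,10,11,12,13,14}  [accepting]
end set {1,5,6,7,8,9,10,11,12,13,14} — state 1 in

Answer: ACCEPT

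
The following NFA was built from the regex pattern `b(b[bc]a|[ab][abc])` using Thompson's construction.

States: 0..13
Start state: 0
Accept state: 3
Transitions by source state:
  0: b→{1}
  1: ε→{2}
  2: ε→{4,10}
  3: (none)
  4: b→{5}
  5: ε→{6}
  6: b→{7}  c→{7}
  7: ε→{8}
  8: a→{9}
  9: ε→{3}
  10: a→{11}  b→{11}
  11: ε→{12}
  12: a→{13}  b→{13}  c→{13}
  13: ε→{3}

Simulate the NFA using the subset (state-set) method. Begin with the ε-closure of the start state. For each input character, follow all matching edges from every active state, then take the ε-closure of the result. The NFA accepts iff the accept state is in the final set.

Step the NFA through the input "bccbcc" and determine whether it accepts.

initial (ε-close {0}): {0}
'b' @ 1: {1,2,4,10}
'c' @ 2: {}  — dead — no transitions
rest 'cbcc' ignored (set empty)
after full input: {}  (accept=3 not in)

Answer: REJECT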